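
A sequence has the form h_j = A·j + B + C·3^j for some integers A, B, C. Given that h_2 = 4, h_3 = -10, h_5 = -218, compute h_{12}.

-531388

Write the equations: 2A + B + 9C = 4; 3A + B + 27C = -10; 5A + B + 243C = -218.
Subtracting the first from the second: A + 18C = -14.
Subtracting the second from the third: 2A + 216C = -208.
Solving: C = -1, A = 4, then B = 5.
Therefore h_{12} = 48 + 5 + (-1)·531441 = -531388.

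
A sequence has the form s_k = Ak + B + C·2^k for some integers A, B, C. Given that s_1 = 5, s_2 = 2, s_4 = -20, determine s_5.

Write the equations: A + B + 2C = 5; 2A + B + 4C = 2; 4A + B + 16C = -20.
Subtracting the first from the second: A + 2C = -3.
Subtracting the second from the third: 2A + 12C = -22.
Solving: C = -2, A = 1, then B = 8.
Therefore s_5 = 5 + 8 + (-2)·32 = -51.

-51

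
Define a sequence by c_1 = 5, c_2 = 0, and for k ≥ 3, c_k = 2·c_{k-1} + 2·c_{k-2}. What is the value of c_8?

1200

Compute successive terms:
c_3 = 10, c_4 = 20, c_5 = 60, c_6 = 160, c_7 = 440, c_8 = 1200.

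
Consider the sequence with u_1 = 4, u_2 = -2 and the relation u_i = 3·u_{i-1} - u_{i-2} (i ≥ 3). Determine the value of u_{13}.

u_3 = -10; u_4 = -28; u_5 = -74; …; u_{10} = -9116; u_{11} = -23866; u_{12} = -62482; u_{13} = -163580.

-163580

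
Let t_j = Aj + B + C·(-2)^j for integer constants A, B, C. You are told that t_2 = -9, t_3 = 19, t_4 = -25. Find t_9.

The three given values yield: 2A + B + 4C = -9; 3A + B - 8C = 19; 4A + B + 16C = -25.
Subtracting the first from the second: A - 12C = 28.
Subtracting the second from the third: A + 24C = -44.
Solving: C = -2, A = 4, then B = -9.
Therefore t_9 = 36 + (-9) + (-2)·(-512) = 1051.

1051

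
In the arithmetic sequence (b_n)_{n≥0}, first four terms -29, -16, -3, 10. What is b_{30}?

Common difference d = 13.
b_n = -29 + (n - 0)·13.
b_{30} = -29 + 30·13 = 361.

361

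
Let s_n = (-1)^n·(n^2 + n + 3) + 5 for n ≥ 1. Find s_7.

(-1)^7 = -1; n^2 + n + 3 at n=7 is 59; so s_7 = -54.

-54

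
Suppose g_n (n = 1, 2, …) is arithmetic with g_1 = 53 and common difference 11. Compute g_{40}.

g_n = 53 + (n - 1)·11.
g_{40} = 53 + 39·11 = 482.

482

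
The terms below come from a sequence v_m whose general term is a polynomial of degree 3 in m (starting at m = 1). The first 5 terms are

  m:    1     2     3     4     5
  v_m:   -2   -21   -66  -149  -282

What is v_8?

-1101

1st diffs: -19, -45, -83, -133.
2nd diffs: -26, -38, -50.
3rd diffs: -12, -12 (constant).
So v_m = -2m^3 - m^2 - 2m + 3.
Evaluating at m = 8 gives v_8 = -1101.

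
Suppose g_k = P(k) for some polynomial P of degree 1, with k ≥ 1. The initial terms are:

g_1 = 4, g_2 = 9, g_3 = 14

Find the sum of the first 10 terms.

265

1st diffs: 5, 5 (constant).
So g_k = 5k - 1.
Continuing: …, 19, 24, 29, 34, …, g_{10} = 49.
Summing k = 1..10 (10 terms) gives 265.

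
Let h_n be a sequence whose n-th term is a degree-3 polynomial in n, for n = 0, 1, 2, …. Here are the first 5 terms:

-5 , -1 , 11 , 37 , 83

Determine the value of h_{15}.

1st diffs: 4, 12, 26, 46.
2nd diffs: 8, 14, 20.
3rd diffs: 6, 6 (constant).
So h_n = n^3 + n^2 + 2n - 5.
Evaluating at n = 15 gives h_{15} = 3625.

3625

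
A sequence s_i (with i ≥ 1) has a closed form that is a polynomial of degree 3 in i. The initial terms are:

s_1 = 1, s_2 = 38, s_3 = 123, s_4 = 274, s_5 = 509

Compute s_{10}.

3574

1st diffs: 37, 85, 151, 235.
2nd diffs: 48, 66, 84.
3rd diffs: 18, 18 (constant).
Newton forward-difference form: s_i = 1 + 37·C(i-1,1) + 48·C(i-1,2) + 18·C(i-1,3).
At i = 10: i-1 = 9, so s_{10} = 1 + 333 + 1728 + 1512 = 3574.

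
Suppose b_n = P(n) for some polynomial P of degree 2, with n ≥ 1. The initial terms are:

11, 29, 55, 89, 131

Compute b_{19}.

1st diffs: 18, 26, 34, 42.
2nd diffs: 8, 8, 8 (constant).
So b_n = 4n^2 + 6n + 1.
Evaluating at n = 19 gives b_{19} = 1559.

1559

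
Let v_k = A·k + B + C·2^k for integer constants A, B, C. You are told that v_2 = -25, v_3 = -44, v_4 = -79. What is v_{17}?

-524342

Write the equations: 2A + B + 4C = -25; 3A + B + 8C = -44; 4A + B + 16C = -79.
Subtracting the first from the second: A + 4C = -19.
Subtracting the second from the third: A + 8C = -35.
Solving: C = -4, A = -3, then B = -3.
Hence v_{17} = -3·17 + (-3) + (-4)·131072 = -524342.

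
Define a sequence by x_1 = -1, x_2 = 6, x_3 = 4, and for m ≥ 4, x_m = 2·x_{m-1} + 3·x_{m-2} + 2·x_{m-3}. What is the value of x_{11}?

70216

Step forward from the initial values:
x_4 = 24; x_5 = 72; x_6 = 224; x_7 = 712; x_8 = 2240; x_9 = 7064; x_{10} = 22272; x_{11} = 70216.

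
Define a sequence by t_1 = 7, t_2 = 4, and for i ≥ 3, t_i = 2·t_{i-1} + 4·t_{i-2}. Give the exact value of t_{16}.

Iterate the recurrence:
t_3 = 36;  t_4 = 88;  t_5 = 320;  …;  t_{13} = 3731456;  t_{14} = 12075008;  t_{15} = 39075840;  t_{16} = 126451712.

126451712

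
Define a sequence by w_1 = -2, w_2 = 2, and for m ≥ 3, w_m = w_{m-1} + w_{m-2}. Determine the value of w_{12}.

Iterate the recurrence:
w_3 = 0, w_4 = 2, w_5 = 2, w_6 = 4, w_7 = 6, w_8 = 10, w_9 = 16, w_{10} = 26, w_{11} = 42, w_{12} = 68.

68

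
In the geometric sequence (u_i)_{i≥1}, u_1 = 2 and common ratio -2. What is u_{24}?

-16777216

u_i = 2·(-2)^(i-1).
u_{24} = 2·(-2)^23 = -16777216.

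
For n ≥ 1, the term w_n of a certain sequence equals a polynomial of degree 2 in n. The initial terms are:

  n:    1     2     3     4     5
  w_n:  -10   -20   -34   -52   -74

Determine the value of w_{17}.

1st diffs: -10, -14, -18, -22.
2nd diffs: -4, -4, -4 (constant).
Newton forward-difference form: w_n = -10 + (-10)·C(n-1,1) + (-4)·C(n-1,2).
At n = 17: n-1 = 16, so w_{17} = -10 - 160 - 480 = -650.

-650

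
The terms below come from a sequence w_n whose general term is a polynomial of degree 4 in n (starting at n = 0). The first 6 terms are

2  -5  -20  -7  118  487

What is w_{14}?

1st diffs: -7, -15, 13, 125, 369.
2nd diffs: -8, 28, 112, 244.
3rd diffs: 36, 84, 132.
4th diffs: 48, 48 (constant).
Newton forward-difference form: w_n = 2 + (-7)·C(n,1) + (-8)·C(n,2) + 36·C(n,3) + 48·C(n,4).
At n = 14: n = 14, so w_{14} = 2 - 98 - 728 + 13104 + 48048 = 60328.

60328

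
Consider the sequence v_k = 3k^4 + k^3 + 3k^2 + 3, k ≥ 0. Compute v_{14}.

v_{14} = 3·14^4 + 1·14^3 + 3·14^2 + 3 = 118583.

118583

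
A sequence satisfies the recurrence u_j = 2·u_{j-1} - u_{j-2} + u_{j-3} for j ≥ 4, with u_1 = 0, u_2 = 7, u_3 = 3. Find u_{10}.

63

u_4 = -1; u_5 = 2; u_6 = 8; u_7 = 13; u_8 = 20; u_9 = 35; u_{10} = 63.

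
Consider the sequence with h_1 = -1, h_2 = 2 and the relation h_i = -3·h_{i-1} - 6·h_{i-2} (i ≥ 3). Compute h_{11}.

6804

Step forward from the initial values:
h_3 = 0  h_4 = -12  h_5 = 36  h_6 = -36  h_7 = -108  h_8 = 540  h_9 = -972  h_{10} = -324  h_{11} = 6804.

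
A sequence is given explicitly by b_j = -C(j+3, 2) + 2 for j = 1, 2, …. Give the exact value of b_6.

C(9, 2) = 36, so b_6 = -34.

-34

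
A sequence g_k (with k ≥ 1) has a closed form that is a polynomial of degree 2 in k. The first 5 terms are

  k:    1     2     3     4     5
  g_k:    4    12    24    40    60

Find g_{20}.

1st diffs: 8, 12, 16, 20.
2nd diffs: 4, 4, 4 (constant).
Newton forward-difference form: g_k = 4 + 8·C(k-1,1) + 4·C(k-1,2).
At k = 20: k-1 = 19, so g_{20} = 4 + 152 + 684 = 840.

840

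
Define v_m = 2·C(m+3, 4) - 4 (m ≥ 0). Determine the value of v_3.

C(6, 4) = 15, so v_3 = 26.

26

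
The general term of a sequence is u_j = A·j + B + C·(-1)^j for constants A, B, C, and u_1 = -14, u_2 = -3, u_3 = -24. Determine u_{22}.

The three given values yield: A + B - C = -14; 2A + B + C = -3; 3A + B - C = -24.
Subtracting the first from the second: A + 2C = 11.
Subtracting the second from the third: A - 2C = -21.
Solving: C = 8, A = -5, then B = -1.
So u_j = -5·j + (-1) + 8·(-1)^j; at j=22 this is -103.

-103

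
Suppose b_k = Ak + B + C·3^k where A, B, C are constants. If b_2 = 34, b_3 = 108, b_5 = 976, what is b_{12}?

Plug in k = 2, 3, 5: 2A + B + 9C = 34; 3A + B + 27C = 108; 5A + B + 243C = 976.
Subtracting the first from the second: A + 18C = 74.
Subtracting the second from the third: 2A + 216C = 868.
Solving: C = 4, A = 2, then B = -6.
So b_k = 2·k + (-6) + 4·3^k; at k=12 this is 2125782.

2125782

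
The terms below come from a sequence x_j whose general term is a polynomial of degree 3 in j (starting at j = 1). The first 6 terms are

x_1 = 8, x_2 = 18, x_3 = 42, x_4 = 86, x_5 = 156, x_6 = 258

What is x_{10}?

1st diffs: 10, 24, 44, 70, 102.
2nd diffs: 14, 20, 26, 32.
3rd diffs: 6, 6, 6 (constant).
So x_j = j^3 + j^2 + 6.
Evaluating at j = 10 gives x_{10} = 1106.

1106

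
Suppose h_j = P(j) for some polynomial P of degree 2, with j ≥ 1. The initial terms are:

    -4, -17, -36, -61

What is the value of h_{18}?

-1041

1st diffs: -13, -19, -25.
2nd diffs: -6, -6 (constant).
Newton forward-difference form: h_j = -4 + (-13)·C(j-1,1) + (-6)·C(j-1,2).
At j = 18: j-1 = 17, so h_{18} = -4 - 221 - 816 = -1041.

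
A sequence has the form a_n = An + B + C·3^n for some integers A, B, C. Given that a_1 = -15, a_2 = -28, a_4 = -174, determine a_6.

At n = 1, 2, 4: A + B + 3C = -15; 2A + B + 9C = -28; 4A + B + 81C = -174.
Subtracting the first from the second: A + 6C = -13.
Subtracting the second from the third: 2A + 72C = -146.
Solving: C = -2, A = -1, then B = -8.
So a_n = -1·n + (-8) + (-2)·3^n; at n=6 this is -1472.

-1472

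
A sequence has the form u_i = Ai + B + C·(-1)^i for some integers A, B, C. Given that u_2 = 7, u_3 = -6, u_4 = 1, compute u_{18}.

The three given values yield: 2A + B + C = 7; 3A + B - C = -6; 4A + B + C = 1.
Subtracting the first from the second: A - 2C = -13.
Subtracting the second from the third: A + 2C = 7.
Solving: C = 5, A = -3, then B = 8.
Hence u_{18} = -3·18 + 8 + 5·1 = -41.

-41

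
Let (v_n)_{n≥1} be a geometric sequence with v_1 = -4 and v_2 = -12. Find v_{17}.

Common ratio r = 3.
v_n = (-4)·3^(n-1).
v_{17} = (-4)·3^16 = -172186884.

-172186884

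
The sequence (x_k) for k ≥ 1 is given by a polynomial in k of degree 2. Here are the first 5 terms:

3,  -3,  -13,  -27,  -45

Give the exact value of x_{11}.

-237

1st diffs: -6, -10, -14, -18.
2nd diffs: -4, -4, -4 (constant).
So x_k = -2k^2 + 5.
Evaluating at k = 11 gives x_{11} = -237.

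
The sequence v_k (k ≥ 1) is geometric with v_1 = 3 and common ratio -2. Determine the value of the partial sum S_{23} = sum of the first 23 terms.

8388609

v_k = 3·(-2)^(k-1).
S = 3·((-2)^23 - 1)/(-2 - 1) = 3·(-8388608 - 1)/(-3) = 8388609.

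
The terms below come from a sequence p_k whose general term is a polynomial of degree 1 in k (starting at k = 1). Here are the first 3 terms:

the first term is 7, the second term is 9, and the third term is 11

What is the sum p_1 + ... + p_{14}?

280

1st diffs: 2, 2 (constant).
So p_k = 2k + 5.
Continuing: …, 13, 15, 17, 19, …, p_{14} = 33.
Summing k = 1..14 (14 terms) gives 280.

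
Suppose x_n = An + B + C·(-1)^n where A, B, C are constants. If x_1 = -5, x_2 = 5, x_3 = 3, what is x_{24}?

93

The three given values yield: A + B - C = -5; 2A + B + C = 5; 3A + B - C = 3.
Subtracting the first from the second: A + 2C = 10.
Subtracting the second from the third: A - 2C = -2.
Solving: C = 3, A = 4, then B = -6.
So x_n = 4·n + (-6) + 3·(-1)^n; at n=24 this is 93.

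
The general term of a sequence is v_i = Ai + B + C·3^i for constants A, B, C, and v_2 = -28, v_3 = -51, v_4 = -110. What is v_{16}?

The three given values yield: 2A + B + 9C = -28; 3A + B + 27C = -51; 4A + B + 81C = -110.
Subtracting the first from the second: A + 18C = -23.
Subtracting the second from the third: A + 54C = -59.
Solving: C = -1, A = -5, then B = -9.
Therefore v_{16} = -80 + (-9) + (-1)·43046721 = -43046810.

-43046810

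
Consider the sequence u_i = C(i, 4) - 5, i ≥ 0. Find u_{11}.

325

C(11, 4) = 330, so u_{11} = 325.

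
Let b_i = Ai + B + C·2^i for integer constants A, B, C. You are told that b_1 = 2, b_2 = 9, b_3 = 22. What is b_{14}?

The three given values yield: A + B + 2C = 2; 2A + B + 4C = 9; 3A + B + 8C = 22.
Subtracting the first from the second: A + 2C = 7.
Subtracting the second from the third: A + 4C = 13.
Solving: C = 3, A = 1, then B = -5.
So b_i = 1·i + (-5) + 3·2^i; at i=14 this is 49161.

49161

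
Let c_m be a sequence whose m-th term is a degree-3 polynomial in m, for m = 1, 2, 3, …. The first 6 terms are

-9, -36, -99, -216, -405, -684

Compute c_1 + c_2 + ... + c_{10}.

1st diffs: -27, -63, -117, -189, -279.
2nd diffs: -36, -54, -72, -90.
3rd diffs: -18, -18, -18 (constant).
Newton forward-difference form: c_m = -9 + (-27)·C(m-1,1) + (-36)·C(m-1,2) + (-18)·C(m-1,3).
Continuing: -1071, -1584, -2241, -3060.
Summing m = 1..10 (10 terms) gives -9405.

-9405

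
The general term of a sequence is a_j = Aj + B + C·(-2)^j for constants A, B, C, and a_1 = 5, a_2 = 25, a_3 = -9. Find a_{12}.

Plug in j = 1, 2, 3: A + B - 2C = 5; 2A + B + 4C = 25; 3A + B - 8C = -9.
Subtracting the first from the second: A + 6C = 20.
Subtracting the second from the third: A - 12C = -34.
Solving: C = 3, A = 2, then B = 9.
Therefore a_{12} = 24 + 9 + 3·4096 = 12321.

12321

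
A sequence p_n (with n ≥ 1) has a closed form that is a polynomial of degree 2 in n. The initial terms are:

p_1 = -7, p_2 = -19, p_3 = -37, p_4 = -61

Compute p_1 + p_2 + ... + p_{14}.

1st diffs: -12, -18, -24.
2nd diffs: -6, -6 (constant).
So p_n = -3n^2 - 3n - 1.
Continuing: …, -91, -127, -169, -217, …, p_{14} = -631.
Summing n = 1..14 (14 terms) gives -3374.

-3374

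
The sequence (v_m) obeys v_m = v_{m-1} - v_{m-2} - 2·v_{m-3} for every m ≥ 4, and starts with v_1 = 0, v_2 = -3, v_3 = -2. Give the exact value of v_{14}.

-201

Step forward from the initial values:
v_4 = 1;  v_5 = 9;  v_6 = 12;  …;  v_{11} = 85;  v_{12} = 220;  v_{13} = 189;  v_{14} = -201.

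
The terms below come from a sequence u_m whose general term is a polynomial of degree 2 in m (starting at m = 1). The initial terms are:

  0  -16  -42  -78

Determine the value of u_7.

1st diffs: -16, -26, -36.
2nd diffs: -10, -10 (constant).
Newton forward-difference form: u_m = (-16)·C(m-1,1) + (-10)·C(m-1,2).
At m = 7: m-1 = 6, so u_7 = -96 - 150 = -246.

-246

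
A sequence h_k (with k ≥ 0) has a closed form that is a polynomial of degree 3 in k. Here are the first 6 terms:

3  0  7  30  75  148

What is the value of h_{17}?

1st diffs: -3, 7, 23, 45, 73.
2nd diffs: 10, 16, 22, 28.
3rd diffs: 6, 6, 6 (constant).
Newton forward-difference form: h_k = 3 + (-3)·C(k,1) + 10·C(k,2) + 6·C(k,3).
At k = 17: k = 17, so h_{17} = 3 - 51 + 1360 + 4080 = 5392.

5392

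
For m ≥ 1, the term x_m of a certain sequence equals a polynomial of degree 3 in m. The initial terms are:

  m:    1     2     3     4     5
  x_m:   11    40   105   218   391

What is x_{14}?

6628

1st diffs: 29, 65, 113, 173.
2nd diffs: 36, 48, 60.
3rd diffs: 12, 12 (constant).
Newton forward-difference form: x_m = 11 + 29·C(m-1,1) + 36·C(m-1,2) + 12·C(m-1,3).
At m = 14: m-1 = 13, so x_{14} = 11 + 377 + 2808 + 3432 = 6628.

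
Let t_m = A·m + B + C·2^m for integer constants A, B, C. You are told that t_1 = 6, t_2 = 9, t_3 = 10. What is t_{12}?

Write the equations: A + B + 2C = 6; 2A + B + 4C = 9; 3A + B + 8C = 10.
Subtracting the first from the second: A + 2C = 3.
Subtracting the second from the third: A + 4C = 1.
Solving: C = -1, A = 5, then B = 3.
Therefore t_{12} = 60 + 3 + (-1)·4096 = -4033.

-4033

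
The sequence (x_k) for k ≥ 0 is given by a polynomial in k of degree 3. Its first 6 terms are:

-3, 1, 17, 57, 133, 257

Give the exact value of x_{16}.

8221

1st diffs: 4, 16, 40, 76, 124.
2nd diffs: 12, 24, 36, 48.
3rd diffs: 12, 12, 12 (constant).
Newton forward-difference form: x_k = -3 + 4·C(k,1) + 12·C(k,2) + 12·C(k,3).
At k = 16: k = 16, so x_{16} = -3 + 64 + 1440 + 6720 = 8221.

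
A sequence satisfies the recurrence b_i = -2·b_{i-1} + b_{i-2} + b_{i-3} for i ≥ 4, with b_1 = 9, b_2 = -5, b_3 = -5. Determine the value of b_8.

Iterate the recurrence:
b_4 = 14  b_5 = -38  b_6 = 85  b_7 = -194  b_8 = 435.

435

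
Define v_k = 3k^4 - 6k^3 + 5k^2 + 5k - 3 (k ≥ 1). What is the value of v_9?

15756

v_9 = 3·9^4 - 6·9^3 + 5·9^2 + 5·9 - 3 = 15756.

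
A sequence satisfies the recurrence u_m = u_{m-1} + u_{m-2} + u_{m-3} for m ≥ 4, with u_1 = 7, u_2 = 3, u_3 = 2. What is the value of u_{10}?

367

Iterate the recurrence:
u_4 = 12  u_5 = 17  u_6 = 31  u_7 = 60  u_8 = 108  u_9 = 199  u_{10} = 367.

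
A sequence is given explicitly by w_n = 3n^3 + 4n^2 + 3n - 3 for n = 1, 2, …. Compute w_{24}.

43845

w_{24} = 3·24^3 + 4·24^2 + 3·24 - 3 = 43845.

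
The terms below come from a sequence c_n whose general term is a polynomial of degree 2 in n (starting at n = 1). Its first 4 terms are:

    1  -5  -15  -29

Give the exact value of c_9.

1st diffs: -6, -10, -14.
2nd diffs: -4, -4 (constant).
Newton forward-difference form: c_n = 1 + (-6)·C(n-1,1) + (-4)·C(n-1,2).
At n = 9: n-1 = 8, so c_9 = 1 - 48 - 112 = -159.

-159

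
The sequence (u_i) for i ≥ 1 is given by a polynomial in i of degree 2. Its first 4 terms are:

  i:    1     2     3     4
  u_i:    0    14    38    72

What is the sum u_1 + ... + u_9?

1st diffs: 14, 24, 34.
2nd diffs: 10, 10 (constant).
Newton forward-difference form: u_i = 14·C(i-1,1) + 10·C(i-1,2).
Continuing: …, 116, 170, 234, 308, …, u_9 = 392.
Summing i = 1..9 (9 terms) gives 1344.

1344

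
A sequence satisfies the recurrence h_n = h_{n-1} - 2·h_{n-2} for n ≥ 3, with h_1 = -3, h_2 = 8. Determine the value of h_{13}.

498

Step forward from the initial values:
h_3 = 14; h_4 = -2; h_5 = -30; …; h_{10} = -154; h_{11} = -190; h_{12} = 118; h_{13} = 498.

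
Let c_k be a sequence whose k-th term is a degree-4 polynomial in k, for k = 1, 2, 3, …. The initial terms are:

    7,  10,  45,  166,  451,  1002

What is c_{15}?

46641

1st diffs: 3, 35, 121, 285, 551.
2nd diffs: 32, 86, 164, 266.
3rd diffs: 54, 78, 102.
4th diffs: 24, 24 (constant).
So c_k = k^4 - k^3 - 3k^2 + 4k + 6.
Evaluating at k = 15 gives c_{15} = 46641.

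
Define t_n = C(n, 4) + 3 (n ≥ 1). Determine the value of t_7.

C(7, 4) = 35, so t_7 = 38.

38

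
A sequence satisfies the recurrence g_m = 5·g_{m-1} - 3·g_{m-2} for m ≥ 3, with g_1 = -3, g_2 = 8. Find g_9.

Applying the relation repeatedly:
g_3 = 49;  g_4 = 221;  g_5 = 958;  g_6 = 4127;  g_7 = 17761;  g_8 = 76424;  g_9 = 328837.

328837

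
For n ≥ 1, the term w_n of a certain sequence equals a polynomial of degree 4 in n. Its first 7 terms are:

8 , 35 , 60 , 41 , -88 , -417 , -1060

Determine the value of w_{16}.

1st diffs: 27, 25, -19, -129, -329, -643.
2nd diffs: -2, -44, -110, -200, -314.
3rd diffs: -42, -66, -90, -114.
4th diffs: -24, -24, -24 (constant).
Newton forward-difference form: w_n = 8 + 27·C(n-1,1) + (-2)·C(n-1,2) + (-42)·C(n-1,3) + (-24)·C(n-1,4).
At n = 16: n-1 = 15, so w_{16} = 8 + 405 - 210 - 19110 - 32760 = -51667.

-51667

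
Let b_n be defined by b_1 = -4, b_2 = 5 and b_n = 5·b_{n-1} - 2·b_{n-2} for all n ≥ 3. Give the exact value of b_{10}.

b_3 = 33;  b_4 = 155;  b_5 = 709;  b_6 = 3235;  b_7 = 14757;  b_8 = 67315;  b_9 = 307061;  b_{10} = 1400675.

1400675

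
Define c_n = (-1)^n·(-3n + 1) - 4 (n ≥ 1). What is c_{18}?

-57

(-1)^18 = 1; -3n + 1 at n=18 is -53; so c_{18} = -57.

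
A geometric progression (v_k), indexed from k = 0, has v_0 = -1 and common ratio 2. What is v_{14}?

v_k = (-1)·2^(k-0).
v_{14} = (-1)·2^14 = -16384.

-16384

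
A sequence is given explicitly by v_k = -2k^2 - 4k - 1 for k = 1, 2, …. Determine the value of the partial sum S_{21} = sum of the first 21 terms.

Over k = 1..21: Σk = 231, Σk² = 3311.
Total = (-2)·3311 + (-4)·231 + (-1)·21 = -7567.

-7567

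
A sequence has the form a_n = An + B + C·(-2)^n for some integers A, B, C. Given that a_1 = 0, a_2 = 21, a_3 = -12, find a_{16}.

196659

Write the equations: A + B - 2C = 0; 2A + B + 4C = 21; 3A + B - 8C = -12.
Subtracting the first from the second: A + 6C = 21.
Subtracting the second from the third: A - 12C = -33.
Solving: C = 3, A = 3, then B = 3.
So a_n = 3·n + 3 + 3·(-2)^n; at n=16 this is 196659.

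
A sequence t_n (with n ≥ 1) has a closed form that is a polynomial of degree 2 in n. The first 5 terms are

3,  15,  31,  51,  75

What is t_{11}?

303

1st diffs: 12, 16, 20, 24.
2nd diffs: 4, 4, 4 (constant).
Newton forward-difference form: t_n = 3 + 12·C(n-1,1) + 4·C(n-1,2).
At n = 11: n-1 = 10, so t_{11} = 3 + 120 + 180 = 303.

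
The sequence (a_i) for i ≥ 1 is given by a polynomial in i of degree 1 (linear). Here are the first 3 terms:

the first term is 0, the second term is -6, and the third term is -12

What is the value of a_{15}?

1st diffs: -6, -6 (constant).
So a_i = -6i + 6.
Evaluating at i = 15 gives a_{15} = -84.

-84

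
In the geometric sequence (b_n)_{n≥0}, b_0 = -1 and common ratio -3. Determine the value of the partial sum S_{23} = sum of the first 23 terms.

-23535794707

b_n = (-1)·(-3)^(n-0).
S = (-1)·((-3)^23 - 1)/(-3 - 1) = (-1)·(-94143178827 - 1)/(-4) = -23535794707.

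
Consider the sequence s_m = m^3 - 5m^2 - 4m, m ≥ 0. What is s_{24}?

s_{24} = 1·24^3 - 5·24^2 - 4·24 = 10848.

10848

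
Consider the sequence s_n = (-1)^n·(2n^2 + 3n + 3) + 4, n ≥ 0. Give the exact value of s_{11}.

-274

(-1)^11 = -1; 2n^2 + 3n + 3 at n=11 is 278; so s_{11} = -274.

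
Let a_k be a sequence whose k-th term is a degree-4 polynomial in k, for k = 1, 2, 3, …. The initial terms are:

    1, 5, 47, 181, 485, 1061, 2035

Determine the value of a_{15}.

47195

1st diffs: 4, 42, 134, 304, 576, 974.
2nd diffs: 38, 92, 170, 272, 398.
3rd diffs: 54, 78, 102, 126.
4th diffs: 24, 24, 24 (constant).
So a_k = k^4 - k^3 - 4k + 5.
Evaluating at k = 15 gives a_{15} = 47195.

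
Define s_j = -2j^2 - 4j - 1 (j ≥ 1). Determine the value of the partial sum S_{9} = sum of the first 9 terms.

Over j = 1..9: Σj = 45, Σj² = 285.
Total = (-2)·285 + (-4)·45 + (-1)·9 = -759.

-759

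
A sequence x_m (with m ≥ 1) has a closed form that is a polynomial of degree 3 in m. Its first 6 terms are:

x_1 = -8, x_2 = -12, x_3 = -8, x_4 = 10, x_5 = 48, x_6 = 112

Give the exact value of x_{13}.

1st diffs: -4, 4, 18, 38, 64.
2nd diffs: 8, 14, 20, 26.
3rd diffs: 6, 6, 6 (constant).
So x_m = m^3 - 2m^2 - 5m - 2.
Evaluating at m = 13 gives x_{13} = 1792.

1792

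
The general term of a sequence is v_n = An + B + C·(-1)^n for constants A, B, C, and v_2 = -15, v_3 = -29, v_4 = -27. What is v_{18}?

-111

The three given values yield: 2A + B + C = -15; 3A + B - C = -29; 4A + B + C = -27.
Subtracting the first from the second: A - 2C = -14.
Subtracting the second from the third: A + 2C = 2.
Solving: C = 4, A = -6, then B = -7.
Therefore v_{18} = -108 + (-7) + 4·1 = -111.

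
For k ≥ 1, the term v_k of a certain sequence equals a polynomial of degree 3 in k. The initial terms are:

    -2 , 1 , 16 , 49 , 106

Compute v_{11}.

1288

1st diffs: 3, 15, 33, 57.
2nd diffs: 12, 18, 24.
3rd diffs: 6, 6 (constant).
Newton forward-difference form: v_k = -2 + 3·C(k-1,1) + 12·C(k-1,2) + 6·C(k-1,3).
At k = 11: k-1 = 10, so v_{11} = -2 + 30 + 540 + 720 = 1288.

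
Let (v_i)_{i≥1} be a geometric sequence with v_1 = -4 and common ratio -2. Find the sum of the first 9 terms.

-684

v_i = (-4)·(-2)^(i-1).
S = (-4)·((-2)^9 - 1)/(-2 - 1) = (-4)·(-512 - 1)/(-3) = -684.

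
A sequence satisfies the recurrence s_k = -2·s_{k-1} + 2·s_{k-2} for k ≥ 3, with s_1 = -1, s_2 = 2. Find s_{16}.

s_3 = -6  s_4 = 16  s_5 = -44  …  s_{13} = -136384  s_{14} = 372608  s_{15} = -1017984  s_{16} = 2781184.

2781184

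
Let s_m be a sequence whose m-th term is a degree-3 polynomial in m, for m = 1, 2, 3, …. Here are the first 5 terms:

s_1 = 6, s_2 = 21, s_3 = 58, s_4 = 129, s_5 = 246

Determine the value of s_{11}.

2586

1st diffs: 15, 37, 71, 117.
2nd diffs: 22, 34, 46.
3rd diffs: 12, 12 (constant).
Newton forward-difference form: s_m = 6 + 15·C(m-1,1) + 22·C(m-1,2) + 12·C(m-1,3).
At m = 11: m-1 = 10, so s_{11} = 6 + 150 + 990 + 1440 = 2586.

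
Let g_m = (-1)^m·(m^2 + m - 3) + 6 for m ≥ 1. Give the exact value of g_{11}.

(-1)^11 = -1; m^2 + m - 3 at m=11 is 129; so g_{11} = -123.

-123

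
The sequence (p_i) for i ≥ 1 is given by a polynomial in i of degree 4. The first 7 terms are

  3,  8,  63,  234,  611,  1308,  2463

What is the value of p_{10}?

10416

1st diffs: 5, 55, 171, 377, 697, 1155.
2nd diffs: 50, 116, 206, 320, 458.
3rd diffs: 66, 90, 114, 138.
4th diffs: 24, 24, 24 (constant).
So p_i = i^4 + i^3 - 6i^2 + i + 6.
Evaluating at i = 10 gives p_{10} = 10416.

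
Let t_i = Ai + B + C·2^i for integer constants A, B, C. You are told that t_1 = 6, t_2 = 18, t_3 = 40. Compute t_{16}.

327706

Write the equations: A + B + 2C = 6; 2A + B + 4C = 18; 3A + B + 8C = 40.
Subtracting the first from the second: A + 2C = 12.
Subtracting the second from the third: A + 4C = 22.
Solving: C = 5, A = 2, then B = -6.
So t_i = 2·i + (-6) + 5·2^i; at i=16 this is 327706.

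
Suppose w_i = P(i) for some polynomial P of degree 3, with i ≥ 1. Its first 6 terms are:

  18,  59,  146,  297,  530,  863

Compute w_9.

2642

1st diffs: 41, 87, 151, 233, 333.
2nd diffs: 46, 64, 82, 100.
3rd diffs: 18, 18, 18 (constant).
Newton forward-difference form: w_i = 18 + 41·C(i-1,1) + 46·C(i-1,2) + 18·C(i-1,3).
At i = 9: i-1 = 8, so w_9 = 18 + 328 + 1288 + 1008 = 2642.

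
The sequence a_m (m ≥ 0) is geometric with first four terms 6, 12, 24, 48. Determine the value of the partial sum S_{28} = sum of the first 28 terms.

1610612730

Common ratio r = 2.
a_m = 6·2^(m-0).
S = 6·(2^28 - 1)/(2 - 1) = 6·(268435456 - 1)/(1) = 1610612730.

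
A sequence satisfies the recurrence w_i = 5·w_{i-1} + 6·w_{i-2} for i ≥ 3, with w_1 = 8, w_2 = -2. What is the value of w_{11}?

Compute successive terms:
w_3 = 38;  w_4 = 178;  w_5 = 1118;  w_6 = 6658;  w_7 = 39998;  w_8 = 239938;  w_9 = 1439678;  w_{10} = 8638018;  w_{11} = 51828158.
(Characteristic roots are 6 and -1.)

51828158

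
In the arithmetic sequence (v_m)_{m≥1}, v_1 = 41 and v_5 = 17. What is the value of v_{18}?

Common difference d = (17 - 41) / (5 - 1) = -6.
v_m = 41 + (m - 1)·(-6).
v_{18} = 41 + 17·(-6) = -61.

-61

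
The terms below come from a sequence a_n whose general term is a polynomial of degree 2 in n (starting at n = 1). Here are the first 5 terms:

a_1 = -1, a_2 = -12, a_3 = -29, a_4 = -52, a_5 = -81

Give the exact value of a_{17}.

-897

1st diffs: -11, -17, -23, -29.
2nd diffs: -6, -6, -6 (constant).
So a_n = -3n^2 - 2n + 4.
Evaluating at n = 17 gives a_{17} = -897.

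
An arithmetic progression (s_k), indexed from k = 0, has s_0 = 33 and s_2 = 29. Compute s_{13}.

7

Common difference d = (29 - 33) / (2 - 0) = -2.
s_k = 33 + (k - 0)·(-2).
s_{13} = 33 + 13·(-2) = 7.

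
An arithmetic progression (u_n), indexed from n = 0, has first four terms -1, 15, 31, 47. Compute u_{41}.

Common difference d = 16.
u_n = -1 + (n - 0)·16.
u_{41} = -1 + 41·16 = 655.

655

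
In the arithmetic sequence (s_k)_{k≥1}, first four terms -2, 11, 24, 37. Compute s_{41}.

Common difference d = 13.
s_k = -2 + (k - 1)·13.
s_{41} = -2 + 40·13 = 518.

518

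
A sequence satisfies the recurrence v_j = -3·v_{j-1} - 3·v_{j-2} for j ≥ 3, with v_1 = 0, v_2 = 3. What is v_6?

Applying the relation repeatedly:
v_3 = -9;  v_4 = 18;  v_5 = -27;  v_6 = 27.

27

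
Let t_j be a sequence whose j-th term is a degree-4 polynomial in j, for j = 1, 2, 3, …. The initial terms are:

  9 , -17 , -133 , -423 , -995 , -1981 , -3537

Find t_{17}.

-101927

1st diffs: -26, -116, -290, -572, -986, -1556.
2nd diffs: -90, -174, -282, -414, -570.
3rd diffs: -84, -108, -132, -156.
4th diffs: -24, -24, -24 (constant).
So t_j = -j^4 - 4j^3 + 4j^2 + 5j + 5.
Evaluating at j = 17 gives t_{17} = -101927.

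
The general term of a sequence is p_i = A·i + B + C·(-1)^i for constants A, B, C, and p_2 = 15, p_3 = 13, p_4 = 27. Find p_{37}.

217

At i = 2, 3, 4: 2A + B + C = 15; 3A + B - C = 13; 4A + B + C = 27.
Subtracting the first from the second: A - 2C = -2.
Subtracting the second from the third: A + 2C = 14.
Solving: C = 4, A = 6, then B = -1.
Therefore p_{37} = 222 + (-1) + 4·(-1) = 217.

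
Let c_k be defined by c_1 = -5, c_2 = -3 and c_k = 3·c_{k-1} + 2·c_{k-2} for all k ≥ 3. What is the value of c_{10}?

-129879

Iterate the recurrence:
c_3 = -19  c_4 = -63  c_5 = -227  c_6 = -807  c_7 = -2875  c_8 = -10239  c_9 = -36467  c_{10} = -129879.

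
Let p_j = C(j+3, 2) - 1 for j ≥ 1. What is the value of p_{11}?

C(14, 2) = 91, so p_{11} = 90.

90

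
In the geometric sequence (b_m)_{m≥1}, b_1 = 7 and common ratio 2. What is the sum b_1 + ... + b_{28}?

b_m = 7·2^(m-1).
S = 7·(2^28 - 1)/(2 - 1) = 7·(268435456 - 1)/(1) = 1879048185.

1879048185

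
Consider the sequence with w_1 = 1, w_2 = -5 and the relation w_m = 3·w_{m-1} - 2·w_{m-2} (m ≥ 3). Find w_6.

-185

Step forward from the initial values:
w_3 = -17;  w_4 = -41;  w_5 = -89;  w_6 = -185.
(Characteristic roots are 2 and 1.)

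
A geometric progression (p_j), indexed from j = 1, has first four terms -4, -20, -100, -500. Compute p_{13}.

Common ratio r = 5.
p_j = (-4)·5^(j-1).
p_{13} = (-4)·5^12 = -976562500.

-976562500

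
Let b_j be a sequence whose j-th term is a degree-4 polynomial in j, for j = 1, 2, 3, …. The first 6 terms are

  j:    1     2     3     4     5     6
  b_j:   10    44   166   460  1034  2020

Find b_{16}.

1st diffs: 34, 122, 294, 574, 986.
2nd diffs: 88, 172, 280, 412.
3rd diffs: 84, 108, 132.
4th diffs: 24, 24 (constant).
Newton forward-difference form: b_j = 10 + 34·C(j-1,1) + 88·C(j-1,2) + 84·C(j-1,3) + 24·C(j-1,4).
At j = 16: j-1 = 15, so b_{16} = 10 + 510 + 9240 + 38220 + 32760 = 80740.

80740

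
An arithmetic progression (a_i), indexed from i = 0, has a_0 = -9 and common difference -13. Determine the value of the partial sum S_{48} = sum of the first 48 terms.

a_i = -9 + (i - 0)·(-13).
a_{47} = -620; S = 48·(-9 + (-620))/2 = -15096.

-15096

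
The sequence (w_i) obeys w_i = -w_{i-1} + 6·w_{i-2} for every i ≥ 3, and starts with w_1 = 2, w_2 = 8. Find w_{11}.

Compute successive terms:
w_3 = 4, w_4 = 44, w_5 = -20, w_6 = 284, w_7 = -404, w_8 = 2108, w_9 = -4532, w_{10} = 17180, w_{11} = -44372.
(Characteristic roots are 2 and -3.)

-44372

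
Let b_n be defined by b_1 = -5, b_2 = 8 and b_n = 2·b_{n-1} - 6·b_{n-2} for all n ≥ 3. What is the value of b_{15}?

Step forward from the initial values:
b_3 = 46;  b_4 = 44;  b_5 = -188;  …;  b_{12} = -85312;  b_{13} = 179776;  b_{14} = 871424;  b_{15} = 664192.

664192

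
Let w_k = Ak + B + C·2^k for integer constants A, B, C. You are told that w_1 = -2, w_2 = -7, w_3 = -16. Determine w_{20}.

-2097169

Write the equations: A + B + 2C = -2; 2A + B + 4C = -7; 3A + B + 8C = -16.
Subtracting the first from the second: A + 2C = -5.
Subtracting the second from the third: A + 4C = -9.
Solving: C = -2, A = -1, then B = 3.
Therefore w_{20} = -20 + 3 + (-2)·1048576 = -2097169.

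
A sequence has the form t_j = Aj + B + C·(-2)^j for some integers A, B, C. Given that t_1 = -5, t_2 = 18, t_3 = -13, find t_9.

-1495

Write the equations: A + B - 2C = -5; 2A + B + 4C = 18; 3A + B - 8C = -13.
Subtracting the first from the second: A + 6C = 23.
Subtracting the second from the third: A - 12C = -31.
Solving: C = 3, A = 5, then B = -4.
So t_j = 5·j + (-4) + 3·(-2)^j; at j=9 this is -1495.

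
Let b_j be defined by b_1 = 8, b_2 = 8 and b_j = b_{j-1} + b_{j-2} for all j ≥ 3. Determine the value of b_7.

104

b_3 = 16; b_4 = 24; b_5 = 40; b_6 = 64; b_7 = 104.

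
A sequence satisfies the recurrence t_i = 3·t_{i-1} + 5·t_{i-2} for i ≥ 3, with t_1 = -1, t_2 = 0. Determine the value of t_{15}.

-114823805

Compute successive terms:
t_3 = -5, t_4 = -15, t_5 = -70, …, t_{12} = -1558065, t_{13} = -6532345, t_{14} = -27387360, t_{15} = -114823805.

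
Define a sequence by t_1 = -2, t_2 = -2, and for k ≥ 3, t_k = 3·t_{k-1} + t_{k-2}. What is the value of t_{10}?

Iterate the recurrence:
t_3 = -8, t_4 = -26, t_5 = -86, t_6 = -284, t_7 = -938, t_8 = -3098, t_9 = -10232, t_{10} = -33794.

-33794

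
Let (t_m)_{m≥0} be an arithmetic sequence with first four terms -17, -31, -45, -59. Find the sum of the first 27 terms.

Common difference d = -14.
t_m = -17 + (m - 0)·(-14).
t_{26} = -381; S = 27·(-17 + (-381))/2 = -5373.

-5373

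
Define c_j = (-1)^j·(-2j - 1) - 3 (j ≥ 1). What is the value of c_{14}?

(-1)^14 = 1; -2j - 1 at j=14 is -29; so c_{14} = -32.

-32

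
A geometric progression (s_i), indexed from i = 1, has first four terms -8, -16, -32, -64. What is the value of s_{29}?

-2147483648

Common ratio r = 2.
s_i = (-8)·2^(i-1).
s_{29} = (-8)·2^28 = -2147483648.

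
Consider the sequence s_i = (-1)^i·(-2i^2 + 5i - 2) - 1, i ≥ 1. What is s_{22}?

(-1)^22 = 1; -2i^2 + 5i - 2 at i=22 is -860; so s_{22} = -861.

-861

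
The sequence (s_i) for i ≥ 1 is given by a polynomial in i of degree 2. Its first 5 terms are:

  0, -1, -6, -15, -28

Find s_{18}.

1st diffs: -1, -5, -9, -13.
2nd diffs: -4, -4, -4 (constant).
Newton forward-difference form: s_i = (-1)·C(i-1,1) + (-4)·C(i-1,2).
At i = 18: i-1 = 17, so s_{18} = -17 - 544 = -561.

-561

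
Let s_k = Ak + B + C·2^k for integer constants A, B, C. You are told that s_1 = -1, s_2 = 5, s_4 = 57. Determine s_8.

Plug in k = 1, 2, 4: A + B + 2C = -1; 2A + B + 4C = 5; 4A + B + 16C = 57.
Subtracting the first from the second: A + 2C = 6.
Subtracting the second from the third: 2A + 12C = 52.
Solving: C = 5, A = -4, then B = -7.
Therefore s_8 = -32 + (-7) + 5·256 = 1241.

1241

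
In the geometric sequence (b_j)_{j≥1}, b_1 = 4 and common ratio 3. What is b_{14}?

6377292

b_j = 4·3^(j-1).
b_{14} = 4·3^13 = 6377292.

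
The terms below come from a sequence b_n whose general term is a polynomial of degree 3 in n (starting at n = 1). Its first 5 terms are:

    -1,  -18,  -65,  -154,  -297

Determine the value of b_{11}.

-2961

1st diffs: -17, -47, -89, -143.
2nd diffs: -30, -42, -54.
3rd diffs: -12, -12 (constant).
Newton forward-difference form: b_n = -1 + (-17)·C(n-1,1) + (-30)·C(n-1,2) + (-12)·C(n-1,3).
At n = 11: n-1 = 10, so b_{11} = -1 - 170 - 1350 - 1440 = -2961.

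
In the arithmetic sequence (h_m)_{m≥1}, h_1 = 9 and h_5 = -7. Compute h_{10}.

-27

Common difference d = (-7 - 9) / (5 - 1) = -4.
h_m = 9 + (m - 1)·(-4).
h_{10} = 9 + 9·(-4) = -27.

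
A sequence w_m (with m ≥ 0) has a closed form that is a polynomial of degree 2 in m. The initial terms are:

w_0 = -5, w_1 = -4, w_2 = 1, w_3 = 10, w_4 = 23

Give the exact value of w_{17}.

1st diffs: 1, 5, 9, 13.
2nd diffs: 4, 4, 4 (constant).
So w_m = 2m^2 - m - 5.
Evaluating at m = 17 gives w_{17} = 556.

556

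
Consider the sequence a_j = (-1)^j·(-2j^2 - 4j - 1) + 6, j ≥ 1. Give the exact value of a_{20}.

(-1)^20 = 1; -2j^2 - 4j - 1 at j=20 is -881; so a_{20} = -875.

-875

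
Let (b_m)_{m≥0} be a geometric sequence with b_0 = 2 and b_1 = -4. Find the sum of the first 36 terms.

-45812984490

Common ratio r = -2.
b_m = 2·(-2)^(m-0).
S = 2·((-2)^36 - 1)/(-2 - 1) = 2·(68719476736 - 1)/(-3) = -45812984490.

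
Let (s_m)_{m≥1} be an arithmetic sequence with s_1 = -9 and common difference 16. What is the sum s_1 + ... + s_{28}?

5796

s_m = -9 + (m - 1)·16.
s_{28} = 423; S = 28·(-9 + 423)/2 = 5796.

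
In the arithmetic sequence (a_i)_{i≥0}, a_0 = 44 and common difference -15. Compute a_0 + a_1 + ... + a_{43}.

a_i = 44 + (i - 0)·(-15).
a_{43} = -601; S = 44·(44 + (-601))/2 = -12254.

-12254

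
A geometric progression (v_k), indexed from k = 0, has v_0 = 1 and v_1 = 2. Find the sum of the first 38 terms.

Common ratio r = 2.
v_k = 1·2^(k-0).
S = 1·(2^38 - 1)/(2 - 1) = 1·(274877906944 - 1)/(1) = 274877906943.

274877906943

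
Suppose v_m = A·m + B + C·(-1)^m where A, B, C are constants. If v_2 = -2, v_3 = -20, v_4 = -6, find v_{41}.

The three given values yield: 2A + B + C = -2; 3A + B - C = -20; 4A + B + C = -6.
Subtracting the first from the second: A - 2C = -18.
Subtracting the second from the third: A + 2C = 14.
Solving: C = 8, A = -2, then B = -6.
So v_m = -2·m + (-6) + 8·(-1)^m; at m=41 this is -96.

-96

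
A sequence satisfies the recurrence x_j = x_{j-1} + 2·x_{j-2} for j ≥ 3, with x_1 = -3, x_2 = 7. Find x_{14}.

x_3 = 1;  x_4 = 15;  x_5 = 17;  …;  x_{11} = 1361;  x_{12} = 2735;  x_{13} = 5457;  x_{14} = 10927.
(Characteristic roots are 2 and -1.)

10927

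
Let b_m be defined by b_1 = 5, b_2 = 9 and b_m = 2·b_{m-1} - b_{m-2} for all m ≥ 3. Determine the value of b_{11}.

45

Step forward from the initial values:
b_3 = 13  b_4 = 17  b_5 = 21  b_6 = 25  b_7 = 29  b_8 = 33  b_9 = 37  b_{10} = 41  b_{11} = 45.
(Characteristic roots are 1 and 1.)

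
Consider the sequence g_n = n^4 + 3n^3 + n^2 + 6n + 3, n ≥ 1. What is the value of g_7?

3524

g_7 = 1·7^4 + 3·7^3 + 1·7^2 + 6·7 + 3 = 3524.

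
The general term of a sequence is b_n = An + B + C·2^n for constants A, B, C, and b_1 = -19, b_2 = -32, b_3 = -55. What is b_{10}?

-5156

The three given values yield: A + B + 2C = -19; 2A + B + 4C = -32; 3A + B + 8C = -55.
Subtracting the first from the second: A + 2C = -13.
Subtracting the second from the third: A + 4C = -23.
Solving: C = -5, A = -3, then B = -6.
Hence b_{10} = -3·10 + (-6) + (-5)·1024 = -5156.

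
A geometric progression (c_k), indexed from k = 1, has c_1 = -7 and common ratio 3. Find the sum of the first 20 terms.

-12203745400

c_k = (-7)·3^(k-1).
S = (-7)·(3^20 - 1)/(3 - 1) = (-7)·(3486784401 - 1)/(2) = -12203745400.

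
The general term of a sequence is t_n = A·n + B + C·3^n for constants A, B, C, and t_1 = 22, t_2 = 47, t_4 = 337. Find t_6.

2931

Plug in n = 1, 2, 4: A + B + 3C = 22; 2A + B + 9C = 47; 4A + B + 81C = 337.
Subtracting the first from the second: A + 6C = 25.
Subtracting the second from the third: 2A + 72C = 290.
Solving: C = 4, A = 1, then B = 9.
Hence t_6 = 1·6 + 9 + 4·729 = 2931.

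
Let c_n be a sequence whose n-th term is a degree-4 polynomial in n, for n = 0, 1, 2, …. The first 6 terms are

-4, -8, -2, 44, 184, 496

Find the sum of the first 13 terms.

54834

1st diffs: -4, 6, 46, 140, 312.
2nd diffs: 10, 40, 94, 172.
3rd diffs: 30, 54, 78.
4th diffs: 24, 24 (constant).
Newton forward-difference form: c_n = -4 + (-4)·C(n,1) + 10·C(n,2) + 30·C(n,3) + 24·C(n,4).
Continuing: …, 1082, 2068, 3604, 5864, …, c_{12} = 19088.
Summing n = 0..12 (13 terms) gives 54834.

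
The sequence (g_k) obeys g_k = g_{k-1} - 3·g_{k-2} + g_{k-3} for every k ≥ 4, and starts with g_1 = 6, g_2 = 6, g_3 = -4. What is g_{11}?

524

Compute successive terms:
g_4 = -16  g_5 = 2  g_6 = 46  g_7 = 24  g_8 = -112  g_9 = -138  g_{10} = 222  g_{11} = 524.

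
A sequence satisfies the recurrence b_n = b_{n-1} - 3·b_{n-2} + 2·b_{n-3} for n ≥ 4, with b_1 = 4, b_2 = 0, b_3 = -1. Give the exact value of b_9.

Applying the relation repeatedly:
b_4 = 7, b_5 = 10, b_6 = -13, b_7 = -29, b_8 = 30, b_9 = 91.

91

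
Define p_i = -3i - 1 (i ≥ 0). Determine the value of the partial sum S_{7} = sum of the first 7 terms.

Over i = 0..6: Σi = 21.
Total = (-3)·21 + (-1)·7 = -70.

-70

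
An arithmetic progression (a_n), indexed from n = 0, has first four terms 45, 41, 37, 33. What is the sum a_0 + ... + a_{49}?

-2650

Common difference d = -4.
a_n = 45 + (n - 0)·(-4).
a_{49} = -151; S = 50·(45 + (-151))/2 = -2650.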